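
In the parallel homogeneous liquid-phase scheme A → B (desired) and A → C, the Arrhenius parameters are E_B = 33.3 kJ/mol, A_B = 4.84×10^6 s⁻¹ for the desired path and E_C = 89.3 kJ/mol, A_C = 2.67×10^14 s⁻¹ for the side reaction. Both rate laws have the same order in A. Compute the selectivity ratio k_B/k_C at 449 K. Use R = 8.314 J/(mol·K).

0.0593

With equal orders, S_{B/C} = k_B/k_C = (A_B/A_C)·exp[(E_C−E_B)/(RT)].
(E_C−E_B)/(RT) = (89.3−33.3)×10³/(8.314×449) = 56000/3733 = 15.00.
k_B/k_C = (4.84×10^6/2.67×10^14)·exp(15.00) = 1.813×10^-8 × 3.274×10^6 = 0.0593.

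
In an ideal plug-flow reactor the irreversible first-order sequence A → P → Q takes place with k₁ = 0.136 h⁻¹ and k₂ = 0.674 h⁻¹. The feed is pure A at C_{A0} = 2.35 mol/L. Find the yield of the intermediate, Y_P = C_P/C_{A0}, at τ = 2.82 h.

For first-order series with pure A initially, C_P(τ) = k₁C_{A0}/(k₂−k₁)·(e^(−k₁τ) − e^(−k₂τ)).
e^(−k₁τ) = e^(−0.136×2.82) = e^(−0.3835) = 0.6815; e^(−k₂τ) = e^(−1.901) = 0.1495.
C_P = 0.136×2.35/(0.674−0.136) × (0.6815−0.1495) = 0.5941×0.5320 = 0.3160 mol/L.
Y_P = C_P/C_{A0} = 0.3160/2.35 = 0.134.

0.134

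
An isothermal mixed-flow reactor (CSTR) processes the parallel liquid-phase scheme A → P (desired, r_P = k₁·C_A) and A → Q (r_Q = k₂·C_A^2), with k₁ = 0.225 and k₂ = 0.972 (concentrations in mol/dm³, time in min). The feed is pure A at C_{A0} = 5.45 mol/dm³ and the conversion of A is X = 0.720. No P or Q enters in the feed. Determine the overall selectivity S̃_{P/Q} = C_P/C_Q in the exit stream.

0.152

Exit C_A = C_{A0}(1−X) = 5.45×0.280 = 1.526 mol/dm³.
Rates in a CSTR are evaluated at the outlet concentration: r_P = 0.225×1.526 = 0.3434, r_Q = 0.972×1.526^2 = 2.263.
Overall selectivity = C_P/C_Q = r_Pτ/(r_Qτ) = r_P/r_Q = 0.152.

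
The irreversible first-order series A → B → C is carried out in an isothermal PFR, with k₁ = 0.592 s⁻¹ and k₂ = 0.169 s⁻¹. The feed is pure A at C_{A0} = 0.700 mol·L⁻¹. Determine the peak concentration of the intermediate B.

For a first-order series the maximum intermediate yield is C_{B,max}/C_{A0} = (k₁/k₂)^[k₂/(k₂−k₁)].
= (0.592/0.169)^(0.169/(0.169−0.592)) = (3.503)^(-0.3995) = 0.6060.
C_{B,max} = 0.6060×0.700 = 0.424 mol·L⁻¹.

0.424 mol·L⁻¹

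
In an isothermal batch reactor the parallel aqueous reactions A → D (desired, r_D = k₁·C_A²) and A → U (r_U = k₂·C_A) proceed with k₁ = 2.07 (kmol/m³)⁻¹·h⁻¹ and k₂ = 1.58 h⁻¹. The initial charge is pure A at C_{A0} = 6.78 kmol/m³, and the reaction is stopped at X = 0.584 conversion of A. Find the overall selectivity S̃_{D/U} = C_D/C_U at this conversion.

C_A = C_{A0}(1−X) = 2.820 kmol/m³.
Along a PFR/batch, dC_U/dC_A = −r_U/(r_D+r_U) = −k₂/(k₂+k₁·C_A).
Integrating from C_{A0} to C_A: C_U = (1.58/2.07)·ln[(1.58+2.07·6.78)/(1.58+2.07·2.82)] = 0.7633·ln(15.61/7.418) = 0.5681 kmol/m³.
Then C_D = (C_{A0}−C_A) − C_U = 3.960 − 0.5681 = 3.391 kmol/m³.
S̃_{D/U} = C_D/C_U = 3.391/0.5681 = 5.97.

5.97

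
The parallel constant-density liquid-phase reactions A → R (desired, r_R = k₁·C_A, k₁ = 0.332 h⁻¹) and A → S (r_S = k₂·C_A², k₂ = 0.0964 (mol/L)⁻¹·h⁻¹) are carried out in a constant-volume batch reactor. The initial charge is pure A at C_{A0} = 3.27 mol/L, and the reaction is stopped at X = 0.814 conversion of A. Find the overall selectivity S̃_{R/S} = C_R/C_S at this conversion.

C_A = C_{A0}(1−X) = 0.6082 mol/L.
Along a PFR/batch, dC_R/dC_A = −r_R/(r_R+r_S) = −k₁/(k₁+k₂·C_A).
Integrating from C_{A0} to C_A: C_R = (0.332/0.0964)·ln[(0.332+0.0964·3.27)/(0.332+0.0964·0.608)] = 3.444·ln(0.6472/0.3906) = 1.739 mol/L.
C_S = (C_{A0}−C_A)−C_R = 0.9228 mol/L; S̃_{R/S} = 1.739/0.9228 = 1.88.

1.88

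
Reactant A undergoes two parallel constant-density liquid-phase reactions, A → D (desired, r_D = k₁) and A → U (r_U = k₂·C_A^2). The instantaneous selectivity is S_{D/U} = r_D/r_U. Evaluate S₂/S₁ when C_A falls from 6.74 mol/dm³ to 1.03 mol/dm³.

42.8

S_{D/U} = (k₁/k₂)·C_A^-2, so S₂/S₁ = (C_{A,2}/C_{A,1})^-2.
= (1.03/6.74)^(-2) = (0.1528)^(-2) = 42.8.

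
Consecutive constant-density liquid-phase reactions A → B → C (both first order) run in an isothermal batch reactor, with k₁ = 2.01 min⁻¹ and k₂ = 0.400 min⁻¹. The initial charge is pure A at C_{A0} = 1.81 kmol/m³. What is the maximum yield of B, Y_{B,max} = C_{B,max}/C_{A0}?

At the optimum, C_{B,max}/C_{A0} = (k₁/k₂)^[k₂/(k₂−k₁)].
= (2.01/0.400)^(0.400/(0.400−2.01)) = (5.025)^(-0.2484) = 0.6696.

0.670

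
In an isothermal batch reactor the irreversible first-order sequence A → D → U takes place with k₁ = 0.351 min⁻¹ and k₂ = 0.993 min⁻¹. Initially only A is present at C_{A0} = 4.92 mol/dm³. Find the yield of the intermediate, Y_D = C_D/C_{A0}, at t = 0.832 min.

The intermediate concentration in a first-order A→B→C sequence is C_D = k₁C_{A0}(e^(−k₁t) − e^(−k₂t))/(k₂−k₁).
e^(−k₁t) = e^(−0.351×0.832) = e^(−0.2920) = 0.7467; e^(−k₂t) = e^(−0.8262) = 0.4377.
C_D = 0.351×4.92/(0.993−0.351) × (0.7467−0.4377) = 2.690×0.3090 = 0.8312 mol/dm³.
Y_D = C_D/C_{A0} = 0.8312/4.92 = 0.169.

0.169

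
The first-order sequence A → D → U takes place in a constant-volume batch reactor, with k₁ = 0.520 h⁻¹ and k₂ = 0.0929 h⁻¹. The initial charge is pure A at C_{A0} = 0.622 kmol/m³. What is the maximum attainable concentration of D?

At the optimum, C_{D,max}/C_{A0} = (k₁/k₂)^[k₂/(k₂−k₁)].
= (0.520/0.0929)^(0.0929/(0.0929−0.520)) = (5.597)^(-0.2175) = 0.6875.
C_{D,max} = 0.6875×0.622 = 0.428 kmol/m³.

0.428 kmol/m³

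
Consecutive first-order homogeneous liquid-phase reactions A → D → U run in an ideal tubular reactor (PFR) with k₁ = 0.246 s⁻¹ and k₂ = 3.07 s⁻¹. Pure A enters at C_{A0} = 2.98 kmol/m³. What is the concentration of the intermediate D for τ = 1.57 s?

0.174 kmol/m³

The intermediate concentration in a first-order A→B→C sequence is C_D = k₁C_{A0}(e^(−k₁τ) − e^(−k₂τ))/(k₂−k₁).
e^(−k₁τ) = e^(−0.246×1.57) = e^(−0.3862) = 0.6796; e^(−k₂τ) = e^(−4.820) = 0.008068.
C_D = 0.246×2.98/(3.07−0.246) × (0.6796−0.008068) = 0.2596×0.6716 = 0.1743 kmol/m³.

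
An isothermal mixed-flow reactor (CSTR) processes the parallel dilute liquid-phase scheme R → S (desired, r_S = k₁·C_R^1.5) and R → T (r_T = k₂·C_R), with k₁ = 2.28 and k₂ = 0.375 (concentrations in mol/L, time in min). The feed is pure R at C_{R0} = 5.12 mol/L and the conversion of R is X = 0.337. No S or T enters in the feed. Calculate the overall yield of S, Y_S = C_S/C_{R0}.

0.309

Exit C_R = C_{R0}(1−X) = 5.12×0.663 = 3.395 mol/L.
Rates in a CSTR are evaluated at the outlet concentration: r_S = 2.28×3.395^1.5 = 14.26, r_T = 0.375×3.395 = 1.273.
Fraction of consumed R going to S: r_S/(r_S+r_T) = 0.9180.
C_S = 0.9180·C_{R0}·X = 0.9180×5.12×0.337 = 1.58 mol/L; Y_S = C_S/C_{R0} = 0.309.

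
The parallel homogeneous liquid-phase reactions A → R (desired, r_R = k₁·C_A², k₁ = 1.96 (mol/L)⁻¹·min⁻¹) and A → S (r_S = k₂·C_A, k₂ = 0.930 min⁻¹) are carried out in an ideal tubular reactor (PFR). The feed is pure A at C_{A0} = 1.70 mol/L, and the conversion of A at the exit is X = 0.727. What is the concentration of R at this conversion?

C_A = C_{A0}(1−X) = 0.4641 mol/L.
Along a PFR/batch, dC_S/dC_A = −r_S/(r_R+r_S) = −k₂/(k₂+k₁·C_A).
Integrating from C_{A0} to C_A: C_S = (0.930/1.96)·ln[(0.930+1.96·1.70)/(0.930+1.96·0.464)] = 0.4745·ln(4.262/1.840) = 0.3987 mol/L.
Then C_R = (C_{A0}−C_A) − C_S = 1.236 − 0.3987 = 0.8372 mol/L.

0.837 mol/L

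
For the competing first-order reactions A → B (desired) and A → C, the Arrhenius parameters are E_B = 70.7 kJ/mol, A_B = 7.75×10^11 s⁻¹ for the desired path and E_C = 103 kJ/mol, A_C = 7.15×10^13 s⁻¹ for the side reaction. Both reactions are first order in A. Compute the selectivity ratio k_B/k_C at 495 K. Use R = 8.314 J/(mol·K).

k_B/k_C = (A_B/A_C)·exp[−(E_B−E_C)/(RT)] = (A_B/A_C)·exp[(E_C−E_B)/(RT)].
(E_C−E_B)/(RT) = (103−70.7)×10³/(8.314×495) = 32300/4115 = 7.849.
k_B/k_C = (7.75×10^11/7.15×10^13)·exp(7.849) = 0.01084 × 2562 = 27.8.
Since E_B < E_C, lowering the temperature improves selectivity toward B.

27.8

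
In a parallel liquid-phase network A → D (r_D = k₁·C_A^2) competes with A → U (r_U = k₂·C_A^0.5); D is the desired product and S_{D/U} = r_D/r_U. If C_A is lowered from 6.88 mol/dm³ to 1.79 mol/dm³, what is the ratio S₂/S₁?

0.133

S_{D/U} = (k₁/k₂)·C_A^1.5, so S₂/S₁ = (C_{A,2}/C_{A,1})^1.5.
= (1.79/6.88)^1.5 = (0.2602)^1.5 = 0.133.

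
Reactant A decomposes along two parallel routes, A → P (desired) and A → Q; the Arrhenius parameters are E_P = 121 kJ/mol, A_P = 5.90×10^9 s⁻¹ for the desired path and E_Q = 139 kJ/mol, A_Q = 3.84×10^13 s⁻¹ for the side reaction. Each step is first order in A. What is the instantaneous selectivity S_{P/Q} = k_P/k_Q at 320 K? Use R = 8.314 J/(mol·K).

0.133

With equal orders, S_{P/Q} = k_P/k_Q = (A_P/A_Q)·exp[(E_Q−E_P)/(RT)].
(E_Q−E_P)/(RT) = (139−121)×10³/(8.314×320) = 18000/2660 = 6.766.
k_P/k_Q = (5.90×10^9/3.84×10^13)·exp(6.766) = 1.536×10^-4 × 867.6 = 0.133.
Since E_P < E_Q, lowering the temperature improves selectivity toward P.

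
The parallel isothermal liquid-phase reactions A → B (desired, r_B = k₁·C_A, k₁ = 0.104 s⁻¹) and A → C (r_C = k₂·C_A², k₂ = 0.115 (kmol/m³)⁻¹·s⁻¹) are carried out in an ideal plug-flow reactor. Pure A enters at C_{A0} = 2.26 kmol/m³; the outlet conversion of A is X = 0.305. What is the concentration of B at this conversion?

C_A = C_{A0}(1−X) = 1.571 kmol/m³.
Along a PFR/batch, dC_B/dC_A = −r_B/(r_B+r_C) = −k₁/(k₁+k₂·C_A).
Integrating from C_{A0} to C_A: C_B = (0.104/0.115)·ln[(0.104+0.115·2.26)/(0.104+0.115·1.57)] = 0.9043·ln(0.3639/0.2846) = 0.2222 kmol/m³.

0.222 kmol/m³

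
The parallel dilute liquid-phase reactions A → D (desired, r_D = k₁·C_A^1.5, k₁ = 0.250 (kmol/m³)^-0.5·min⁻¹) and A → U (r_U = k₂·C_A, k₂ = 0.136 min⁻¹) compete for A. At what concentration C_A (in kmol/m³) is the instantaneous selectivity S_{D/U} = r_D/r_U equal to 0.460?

S_{D/U} = (k₁/k₂)·C_A^0.5 ⇒ C_A = (S·k₂/k₁)^(2).
= (0.460×0.136/0.250)^(2) = (0.2502)^(2) = 0.0626 kmol/m³.

0.0626 kmol/m³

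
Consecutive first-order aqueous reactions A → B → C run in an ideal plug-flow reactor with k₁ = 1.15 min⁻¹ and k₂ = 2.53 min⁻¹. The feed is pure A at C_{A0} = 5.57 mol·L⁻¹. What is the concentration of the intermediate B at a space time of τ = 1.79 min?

0.542 mol·L⁻¹

For first-order series with pure A initially, C_B(τ) = k₁C_{A0}/(k₂−k₁)·(e^(−k₁τ) − e^(−k₂τ)).
e^(−k₁τ) = e^(−1.15×1.79) = e^(−2.058) = 0.1276; e^(−k₂τ) = e^(−4.529) = 0.01079.
C_B = 1.15×5.57/(2.53−1.15) × (0.1276−0.01079) = 4.642×0.1169 = 0.5424 mol·L⁻¹.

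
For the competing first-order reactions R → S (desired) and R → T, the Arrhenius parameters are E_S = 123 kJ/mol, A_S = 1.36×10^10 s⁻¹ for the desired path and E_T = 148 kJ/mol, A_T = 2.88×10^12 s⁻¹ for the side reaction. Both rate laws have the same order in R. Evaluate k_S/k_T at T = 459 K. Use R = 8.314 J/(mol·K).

With equal orders, S_{S/T} = k_S/k_T = (A_S/A_T)·exp[(E_T−E_S)/(RT)].
(E_T−E_S)/(RT) = (148−123)×10³/(8.314×459) = 25000/3816 = 6.551.
k_S/k_T = (1.36×10^10/2.88×10^12)·exp(6.551) = 0.004722 × 700.0 = 3.31.
Since E_S < E_T, lowering the temperature improves selectivity toward S.

3.31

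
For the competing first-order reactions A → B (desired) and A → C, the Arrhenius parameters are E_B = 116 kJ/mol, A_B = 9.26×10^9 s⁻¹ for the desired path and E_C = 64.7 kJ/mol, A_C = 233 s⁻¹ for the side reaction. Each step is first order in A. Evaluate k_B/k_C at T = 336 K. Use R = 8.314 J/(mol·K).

k_B/k_C = (A_B/A_C)·exp[−(E_B−E_C)/(RT)] = (A_B/A_C)·exp[(E_C−E_B)/(RT)].
(E_C−E_B)/(RT) = (64.7−116)×10³/(8.314×336) = -51300/2794 = -18.36.
k_B/k_C = (9.26×10^9/233)·exp(-18.36) = 3.974×10^7 × 1.058×10^-8 = 0.421.
Since E_B > E_C, raising the temperature improves selectivity toward B.

0.421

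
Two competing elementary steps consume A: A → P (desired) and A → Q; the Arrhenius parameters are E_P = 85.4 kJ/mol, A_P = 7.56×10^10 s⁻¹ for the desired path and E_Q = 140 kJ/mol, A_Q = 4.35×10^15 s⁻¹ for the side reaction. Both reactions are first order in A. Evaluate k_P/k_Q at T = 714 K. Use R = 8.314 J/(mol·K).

0.172

With equal orders, S_{P/Q} = k_P/k_Q = (A_P/A_Q)·exp[(E_Q−E_P)/(RT)].
(E_Q−E_P)/(RT) = (140−85.4)×10³/(8.314×714) = 54600/5936 = 9.198.
k_P/k_Q = (7.56×10^10/4.35×10^15)·exp(9.198) = 1.738×10^-5 × 9875 = 0.172.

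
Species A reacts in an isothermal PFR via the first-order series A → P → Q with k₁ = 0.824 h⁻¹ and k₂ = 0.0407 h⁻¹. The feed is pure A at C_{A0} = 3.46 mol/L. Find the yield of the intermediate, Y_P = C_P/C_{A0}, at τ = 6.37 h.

For first-order series with pure A initially, C_P(τ) = k₁C_{A0}/(k₂−k₁)·(e^(−k₁τ) − e^(−k₂τ)).
e^(−k₁τ) = e^(−0.824×6.37) = e^(−5.249) = 0.005253; e^(−k₂τ) = e^(−0.2593) = 0.7716.
C_P = 0.824×3.46/(0.0407−0.824) × (0.005253−0.7716) = (-3.640)×(-0.7664) = 2.789 mol/L.
Y_P = C_P/C_{A0} = 2.789/3.46 = 0.806.

0.806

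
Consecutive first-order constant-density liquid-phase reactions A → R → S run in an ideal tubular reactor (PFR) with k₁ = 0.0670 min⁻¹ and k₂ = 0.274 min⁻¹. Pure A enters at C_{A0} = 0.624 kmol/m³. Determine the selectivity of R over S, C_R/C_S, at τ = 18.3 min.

The intermediate concentration in a first-order A→B→C sequence is C_R = k₁C_{A0}(e^(−k₁τ) − e^(−k₂τ))/(k₂−k₁).
e^(−k₁τ) = e^(−0.0670×18.3) = e^(−1.226) = 0.2934; e^(−k₂τ) = e^(−5.014) = 0.006643.
C_R = 0.0670×0.624/(0.274−0.0670) × (0.2934−0.006643) = 0.2020×0.2868 = 0.05792 kmol/m³.
C_A = C_{A0}e^(−k₁τ) = 0.1831 kmol/m³, so C_S = C_{A0}−C_A−C_R = 0.3830 kmol/m³; C_R/C_S = 0.151.

0.151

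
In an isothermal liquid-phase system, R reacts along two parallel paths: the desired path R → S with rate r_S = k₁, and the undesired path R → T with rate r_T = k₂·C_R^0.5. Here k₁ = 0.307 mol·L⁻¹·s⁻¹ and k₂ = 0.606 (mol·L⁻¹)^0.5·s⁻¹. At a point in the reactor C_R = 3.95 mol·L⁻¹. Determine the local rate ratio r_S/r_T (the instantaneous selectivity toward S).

S_{S/T} = r_S/r_T = (k₁)/(k₂·C_R^0.5) = (k₁/k₂)·C_R^-0.5.
= (0.307) / (0.606×3.950^0.5) = 0.3070/1.204 = 0.255.
The undesired path is higher order in R, so low C_R (CSTR or dilute feed) favours S.

0.255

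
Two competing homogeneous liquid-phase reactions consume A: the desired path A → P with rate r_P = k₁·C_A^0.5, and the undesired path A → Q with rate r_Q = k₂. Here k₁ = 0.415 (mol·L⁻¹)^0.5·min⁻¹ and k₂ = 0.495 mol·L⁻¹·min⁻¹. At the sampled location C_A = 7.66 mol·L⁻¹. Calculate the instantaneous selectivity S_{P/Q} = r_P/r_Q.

2.32

S_{P/Q} = r_P/r_Q = (k₁·C_A^0.5)/(k₂) = (k₁/k₂)·C_A^0.5.
= (0.415×7.660^0.5) / (0.495) = 1.149/0.4950 = 2.32.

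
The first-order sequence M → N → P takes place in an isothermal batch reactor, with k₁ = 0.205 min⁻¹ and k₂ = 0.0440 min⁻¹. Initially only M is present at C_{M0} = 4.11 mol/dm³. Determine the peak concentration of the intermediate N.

Evaluating C_N at t_opt = ln(k₂/k₁)/(k₂−k₁) gives C_{N,max}/C_{M0} = (k₁/k₂)^[k₂/(k₂−k₁)].
= (0.205/0.0440)^(0.0440/(0.0440−0.205)) = (4.659)^(-0.2733) = 0.6567.
C_{N,max} = 0.6567×4.11 = 2.70 mol/dm³.

2.70 mol/dm³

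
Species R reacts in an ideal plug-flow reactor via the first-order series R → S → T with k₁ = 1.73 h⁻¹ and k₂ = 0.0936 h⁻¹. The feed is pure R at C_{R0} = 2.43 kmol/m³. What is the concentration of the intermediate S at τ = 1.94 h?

Solving the coupled first-order balances gives C_S(τ) = [k₁/(k₂−k₁)]·C_{R0}·(e^(−k₁τ) − e^(−k₂τ)).
e^(−k₁τ) = e^(−1.73×1.94) = e^(−3.356) = 0.03487; e^(−k₂τ) = e^(−0.1816) = 0.8339.
C_S = 1.73×2.43/(0.0936−1.73) × (0.03487−0.8339) = (-2.569)×(-0.7991) = 2.053 kmol/m³.

2.05 kmol/m³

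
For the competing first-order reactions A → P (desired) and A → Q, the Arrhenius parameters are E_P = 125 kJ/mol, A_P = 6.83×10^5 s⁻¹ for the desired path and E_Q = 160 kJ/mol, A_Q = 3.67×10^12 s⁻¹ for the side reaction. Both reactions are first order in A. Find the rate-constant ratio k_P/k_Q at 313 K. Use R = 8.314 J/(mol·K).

k_P/k_Q = (A_P/A_Q)·exp[−(E_P−E_Q)/(RT)] = (A_P/A_Q)·exp[(E_Q−E_P)/(RT)].
(E_Q−E_P)/(RT) = (160−125)×10³/(8.314×313) = 35000/2602 = 13.45.
k_P/k_Q = (6.83×10^5/3.67×10^12)·exp(13.45) = 1.861×10^-7 × 6.937×10^5 = 0.129.

0.129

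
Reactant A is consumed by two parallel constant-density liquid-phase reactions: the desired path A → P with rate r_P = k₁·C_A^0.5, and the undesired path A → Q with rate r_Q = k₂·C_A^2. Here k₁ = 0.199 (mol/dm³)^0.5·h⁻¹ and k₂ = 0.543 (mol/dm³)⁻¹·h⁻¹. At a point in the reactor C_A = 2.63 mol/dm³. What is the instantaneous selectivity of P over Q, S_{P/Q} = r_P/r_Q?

0.0859

S_{P/Q} = r_P/r_Q = (k₁·C_A^0.5)/(k₂·C_A^2) = (k₁/k₂)·C_A^-1.5.
= (0.199×2.630^0.5) / (0.543×2.630^2) = 0.3227/3.756 = 0.0859.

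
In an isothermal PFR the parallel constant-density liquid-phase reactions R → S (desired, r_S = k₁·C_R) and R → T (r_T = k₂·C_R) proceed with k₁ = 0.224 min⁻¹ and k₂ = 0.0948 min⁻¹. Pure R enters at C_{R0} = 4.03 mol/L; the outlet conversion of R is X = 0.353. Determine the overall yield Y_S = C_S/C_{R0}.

0.248

C_R = C_{R0}(1−X) = 2.607 mol/L.
Both paths are first order in R, so the instantaneous fraction to S is constant: dC_S/d(−C_R) = k₁/(k₁+k₂) = 0.7026.
C_S = 0.7026·(C_{R0}−C_R) = 0.7026×1.423 = 1.000 mol/L.
Y_S = C_S/C_{R0} = 0.9996/4.03 = 0.248.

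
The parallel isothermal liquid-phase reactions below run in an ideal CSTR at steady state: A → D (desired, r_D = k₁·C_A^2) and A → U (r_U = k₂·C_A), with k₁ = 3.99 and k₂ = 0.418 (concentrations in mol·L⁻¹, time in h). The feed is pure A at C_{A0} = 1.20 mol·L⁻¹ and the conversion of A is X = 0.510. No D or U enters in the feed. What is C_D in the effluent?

0.519 mol·L⁻¹

Exit C_A = C_{A0}(1−X) = 1.20×0.490 = 0.5880 mol·L⁻¹.
Rates in a CSTR are evaluated at the outlet concentration: r_D = 3.99×0.5880^2 = 1.380, r_U = 0.418×0.5880 = 0.2458.
Fraction of consumed A going to D: r_D/(r_D+r_U) = 0.8488.
C_D = 0.8488·C_{A0}·X = 0.8488×1.20×0.510 = 0.519 mol·L⁻¹.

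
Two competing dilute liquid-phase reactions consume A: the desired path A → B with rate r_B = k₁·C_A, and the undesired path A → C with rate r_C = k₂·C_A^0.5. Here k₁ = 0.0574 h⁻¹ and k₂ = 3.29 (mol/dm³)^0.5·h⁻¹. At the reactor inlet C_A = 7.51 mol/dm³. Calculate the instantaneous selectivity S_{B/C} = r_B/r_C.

S_{B/C} = r_B/r_C = (k₁·C_A)/(k₂·C_A^0.5) = (k₁/k₂)·C_A^0.5.
= (0.0574×7.510) / (3.29×7.510^0.5) = 0.4311/9.016 = 0.0478.
Since the desired path is higher order in A, keeping C_A high (PFR or concentrated feed) favours B.

0.0478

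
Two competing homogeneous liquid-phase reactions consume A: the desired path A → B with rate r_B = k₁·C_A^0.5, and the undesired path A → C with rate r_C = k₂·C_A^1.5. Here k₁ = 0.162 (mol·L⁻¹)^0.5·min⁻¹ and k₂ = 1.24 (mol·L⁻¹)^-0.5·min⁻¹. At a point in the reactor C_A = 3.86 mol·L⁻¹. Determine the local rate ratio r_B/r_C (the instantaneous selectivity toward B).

0.0338

S_{B/C} = r_B/r_C = (k₁·C_A^0.5)/(k₂·C_A^1.5) = (k₁/k₂)·C_A⁻¹.
= (0.162×3.860^0.5) / (1.24×3.860^1.5) = 0.3183/9.404 = 0.0338.
The undesired path is higher order in A, so low C_A (CSTR or dilute feed) favours B.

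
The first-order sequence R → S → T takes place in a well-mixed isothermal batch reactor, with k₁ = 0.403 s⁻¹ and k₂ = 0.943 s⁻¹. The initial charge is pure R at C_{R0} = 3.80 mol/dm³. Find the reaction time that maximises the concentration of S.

Setting dC_S/dt = 0 gives t_opt = ln(k₂/k₁)/(k₂−k₁).
= ln(0.943/0.403)/(0.943−0.403) = ln(2.340)/0.5400 = 0.8501/0.5400 = 1.57 s.

1.57 s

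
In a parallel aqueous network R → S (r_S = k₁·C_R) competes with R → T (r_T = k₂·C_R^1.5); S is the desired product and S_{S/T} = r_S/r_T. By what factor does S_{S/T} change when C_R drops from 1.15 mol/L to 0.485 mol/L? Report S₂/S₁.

1.54

S_{S/T} = (k₁/k₂)·C_R^-0.5, so S₂/S₁ = (C_{R,2}/C_{R,1})^-0.5.
= (0.485/1.15)^(-0.5) = (0.4217)^(-0.5) = 1.54.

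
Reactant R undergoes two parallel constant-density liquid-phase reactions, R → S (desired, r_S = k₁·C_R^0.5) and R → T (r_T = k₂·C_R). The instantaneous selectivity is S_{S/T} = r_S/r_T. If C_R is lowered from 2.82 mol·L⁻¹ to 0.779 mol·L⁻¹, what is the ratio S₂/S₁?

1.90

S_{S/T} = (k₁/k₂)·C_R^-0.5, so S₂/S₁ = (C_{R,2}/C_{R,1})^-0.5.
= (0.779/2.82)^(-0.5) = (0.2762)^(-0.5) = 1.90.
Selectivity toward S rises as C_R falls — low-concentration operation is favoured.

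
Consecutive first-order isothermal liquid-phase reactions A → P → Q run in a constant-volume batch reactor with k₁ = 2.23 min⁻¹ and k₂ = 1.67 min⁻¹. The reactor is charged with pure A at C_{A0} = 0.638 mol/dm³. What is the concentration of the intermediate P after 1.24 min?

0.160 mol/dm³

The intermediate concentration in a first-order A→B→C sequence is C_P = k₁C_{A0}(e^(−k₁t) − e^(−k₂t))/(k₂−k₁).
e^(−k₁t) = e^(−2.23×1.24) = e^(−2.765) = 0.06296; e^(−k₂t) = e^(−2.071) = 0.1261.
C_P = 2.23×0.638/(1.67−2.23) × (0.06296−0.1261) = (-2.541)×(-0.06312) = 0.1604 mol/dm³.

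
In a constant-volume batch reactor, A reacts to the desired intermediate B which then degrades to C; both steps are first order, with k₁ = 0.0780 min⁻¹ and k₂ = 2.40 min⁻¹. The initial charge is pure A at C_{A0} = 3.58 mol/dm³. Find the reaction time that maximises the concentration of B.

1.48 min

For first-order series the maximum of C_B occurs at t_opt = ln(k₂/k₁)/(k₂−k₁).
= ln(2.40/0.0780)/(2.40−0.0780) = ln(30.77)/2.322 = 3.427/2.322 = 1.48 min.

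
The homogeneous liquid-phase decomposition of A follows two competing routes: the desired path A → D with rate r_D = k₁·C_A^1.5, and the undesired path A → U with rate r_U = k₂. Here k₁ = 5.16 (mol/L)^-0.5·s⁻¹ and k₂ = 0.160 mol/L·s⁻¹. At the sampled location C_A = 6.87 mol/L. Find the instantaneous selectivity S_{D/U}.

S_{D/U} = r_D/r_U = (k₁·C_A^1.5)/(k₂) = (k₁/k₂)·C_A^1.5.
= (5.16×6.870^1.5) / (0.160) = 92.91/0.1600 = 581.

581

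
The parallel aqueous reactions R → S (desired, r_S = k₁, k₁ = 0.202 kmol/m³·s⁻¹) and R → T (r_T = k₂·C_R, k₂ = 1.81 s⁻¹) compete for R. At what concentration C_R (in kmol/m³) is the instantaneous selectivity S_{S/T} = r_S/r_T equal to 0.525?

S_{S/T} = (k₁/k₂)·C_R⁻¹ ⇒ C_R = (S·k₂/k₁)^(-1).
= (0.525×1.81/0.202)^(-1) = (4.704)^(-1) = 0.213 kmol/m³.

0.213 kmol/m³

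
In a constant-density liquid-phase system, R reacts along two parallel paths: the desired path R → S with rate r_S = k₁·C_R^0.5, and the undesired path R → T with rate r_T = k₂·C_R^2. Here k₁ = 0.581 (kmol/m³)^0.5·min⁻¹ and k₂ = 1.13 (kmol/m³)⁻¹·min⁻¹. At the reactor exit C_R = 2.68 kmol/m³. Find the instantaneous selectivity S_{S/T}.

0.117

S_{S/T} = r_S/r_T = (k₁·C_R^0.5)/(k₂·C_R^2) = (k₁/k₂)·C_R^-1.5.
= (0.581×2.680^0.5) / (1.13×2.680^2) = 0.9511/8.116 = 0.117.
The undesired path is higher order in R, so low C_R (CSTR or dilute feed) favours S.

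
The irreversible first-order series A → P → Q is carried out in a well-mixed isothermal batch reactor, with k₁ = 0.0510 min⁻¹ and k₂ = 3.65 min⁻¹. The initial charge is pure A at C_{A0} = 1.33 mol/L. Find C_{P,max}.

0.0175 mol/L

For a first-order series the maximum intermediate yield is C_{P,max}/C_{A0} = (k₁/k₂)^[k₂/(k₂−k₁)].
= (0.0510/3.65)^(3.65/(3.65−0.0510)) = (0.01397)^(1.014) = 0.01315.
C_{P,max} = 0.01315×1.33 = 0.0175 mol/L.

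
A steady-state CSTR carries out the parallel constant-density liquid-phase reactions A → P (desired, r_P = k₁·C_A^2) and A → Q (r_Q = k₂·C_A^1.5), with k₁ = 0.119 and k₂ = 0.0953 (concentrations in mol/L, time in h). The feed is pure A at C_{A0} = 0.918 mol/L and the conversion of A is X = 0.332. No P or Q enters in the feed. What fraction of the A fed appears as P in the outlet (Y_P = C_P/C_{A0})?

Exit C_A = C_{A0}(1−X) = 0.918×0.668 = 0.6132 mol/L.
A CSTR operates uniformly at the exit composition, giving r_P = 0.04475 and r_Q = 0.04576 (each k·C_A^n at C_A = 0.6132).
Fraction of consumed A going to P: r_P/(r_P+r_Q) = 0.4944.
C_P = 0.4944·C_{A0}·X = 0.4944×0.918×0.332 = 0.151 mol/L; Y_P = C_P/C_{A0} = 0.164.

0.164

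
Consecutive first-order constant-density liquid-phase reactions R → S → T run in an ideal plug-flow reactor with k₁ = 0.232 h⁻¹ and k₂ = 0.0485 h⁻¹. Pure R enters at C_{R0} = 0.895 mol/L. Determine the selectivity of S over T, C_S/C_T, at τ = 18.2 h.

Solving the coupled first-order balances gives C_S(τ) = [k₁/(k₂−k₁)]·C_{R0}·(e^(−k₁τ) − e^(−k₂τ)).
e^(−k₁τ) = e^(−0.232×18.2) = e^(−4.222) = 0.01466; e^(−k₂τ) = e^(−0.8827) = 0.4137.
C_S = 0.232×0.895/(0.0485−0.232) × (0.01466−0.4137) = (-1.132)×(-0.3990) = 0.4515 mol/L.
C_R = C_{R0}e^(−k₁τ) = 0.01312 mol/L, so C_T = C_{R0}−C_R−C_S = 0.4304 mol/L; C_S/C_T = 1.05.

1.05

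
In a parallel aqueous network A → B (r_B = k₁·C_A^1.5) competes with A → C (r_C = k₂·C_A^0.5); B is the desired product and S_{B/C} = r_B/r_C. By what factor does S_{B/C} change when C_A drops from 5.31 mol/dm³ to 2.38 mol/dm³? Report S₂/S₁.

S_{B/C} = (k₁/k₂)·C_A, so S₂/S₁ = (C_{A,2}/C_{A,1}).
= 2.38/5.31 = 0.448.

0.448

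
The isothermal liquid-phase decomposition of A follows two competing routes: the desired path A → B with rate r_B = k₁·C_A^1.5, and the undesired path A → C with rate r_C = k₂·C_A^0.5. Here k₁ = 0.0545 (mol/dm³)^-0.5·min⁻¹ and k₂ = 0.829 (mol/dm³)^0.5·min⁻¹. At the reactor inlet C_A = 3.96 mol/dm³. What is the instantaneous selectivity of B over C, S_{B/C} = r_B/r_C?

S_{B/C} = r_B/r_C = (k₁·C_A^1.5)/(k₂·C_A^0.5) = (k₁/k₂)·C_A.
= (0.0545×3.960^1.5) / (0.829×3.960^0.5) = 0.4295/1.650 = 0.260.
Since the desired path is higher order in A, keeping C_A high (PFR or concentrated feed) favours B.

0.260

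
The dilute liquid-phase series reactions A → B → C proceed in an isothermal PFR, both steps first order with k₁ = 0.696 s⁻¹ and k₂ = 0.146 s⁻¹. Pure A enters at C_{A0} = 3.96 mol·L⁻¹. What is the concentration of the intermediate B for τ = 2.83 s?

For first-order series with pure A initially, C_B(τ) = k₁C_{A0}/(k₂−k₁)·(e^(−k₁τ) − e^(−k₂τ)).
e^(−k₁τ) = e^(−0.696×2.83) = e^(−1.970) = 0.1395; e^(−k₂τ) = e^(−0.4132) = 0.6615.
C_B = 0.696×3.96/(0.146−0.696) × (0.1395−0.6615) = (-5.011)×(-0.5220) = 2.616 mol·L⁻¹.

2.62 mol·L⁻¹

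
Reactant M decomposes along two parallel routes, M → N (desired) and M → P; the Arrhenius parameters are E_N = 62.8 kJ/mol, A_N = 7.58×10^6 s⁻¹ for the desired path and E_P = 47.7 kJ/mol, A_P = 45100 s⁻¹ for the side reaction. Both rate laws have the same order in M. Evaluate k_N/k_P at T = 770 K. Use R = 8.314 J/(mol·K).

k_N/k_P = (A_N/A_P)·exp[−(E_N−E_P)/(RT)] = (A_N/A_P)·exp[(E_P−E_N)/(RT)].
(E_P−E_N)/(RT) = (47.7−62.8)×10³/(8.314×770) = -15100/6402 = -2.359.
k_N/k_P = (7.58×10^6/45100)·exp(-2.359) = 168.1 × 0.09454 = 15.9.
Since E_N > E_P, raising the temperature improves selectivity toward N.

15.9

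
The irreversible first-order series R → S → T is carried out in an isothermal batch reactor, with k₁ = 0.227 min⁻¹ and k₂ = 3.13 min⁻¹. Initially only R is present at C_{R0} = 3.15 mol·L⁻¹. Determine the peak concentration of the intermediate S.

At the optimum, C_{S,max}/C_{R0} = (k₁/k₂)^[k₂/(k₂−k₁)].
= (0.227/3.13)^(3.13/(3.13−0.227)) = (0.07252)^(1.078) = 0.05907.
C_{S,max} = 0.05907×3.15 = 0.186 mol·L⁻¹.

0.186 mol·L⁻¹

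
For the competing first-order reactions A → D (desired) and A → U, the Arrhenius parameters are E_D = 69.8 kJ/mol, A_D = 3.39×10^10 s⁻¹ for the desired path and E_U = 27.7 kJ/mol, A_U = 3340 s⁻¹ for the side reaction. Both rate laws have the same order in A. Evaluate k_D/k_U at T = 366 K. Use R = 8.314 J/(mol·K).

9.95

Since both paths have the same order in A, the concentration cancels and S_{D/U} = k_D/k_U = (A_D/A_U)·exp[(E_U−E_D)/(RT)].
(E_U−E_D)/(RT) = (27.7−69.8)×10³/(8.314×366) = -42100/3043 = -13.84.
k_D/k_U = (3.39×10^10/3340)·exp(-13.84) = 1.015×10^7 × 9.803×10^-7 = 9.95.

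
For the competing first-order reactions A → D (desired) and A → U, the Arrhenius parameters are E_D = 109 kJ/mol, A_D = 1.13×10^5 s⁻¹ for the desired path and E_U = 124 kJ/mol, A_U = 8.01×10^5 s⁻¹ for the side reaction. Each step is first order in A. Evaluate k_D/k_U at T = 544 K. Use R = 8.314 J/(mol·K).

3.89

With equal orders, S_{D/U} = k_D/k_U = (A_D/A_U)·exp[(E_U−E_D)/(RT)].
(E_U−E_D)/(RT) = (124−109)×10³/(8.314×544) = 15000/4523 = 3.317.
k_D/k_U = (1.13×10^5/8.01×10^5)·exp(3.317) = 0.1411 × 27.56 = 3.89.
Since E_D < E_U, lowering the temperature improves selectivity toward D.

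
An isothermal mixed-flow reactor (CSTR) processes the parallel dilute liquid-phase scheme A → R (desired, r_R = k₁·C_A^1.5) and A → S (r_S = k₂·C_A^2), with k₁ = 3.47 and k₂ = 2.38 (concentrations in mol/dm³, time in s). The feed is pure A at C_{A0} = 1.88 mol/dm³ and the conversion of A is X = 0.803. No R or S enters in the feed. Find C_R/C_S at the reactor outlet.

Exit C_A = C_{A0}(1−X) = 1.88×0.197 = 0.3704 mol/dm³.
Rates in a CSTR are evaluated at the outlet concentration: r_R = 3.47×0.3704^1.5 = 0.7821, r_S = 2.38×0.3704^2 = 0.3265.
Overall selectivity = C_R/C_S = r_Rτ/(r_Sτ) = r_R/r_S = 2.40.

2.40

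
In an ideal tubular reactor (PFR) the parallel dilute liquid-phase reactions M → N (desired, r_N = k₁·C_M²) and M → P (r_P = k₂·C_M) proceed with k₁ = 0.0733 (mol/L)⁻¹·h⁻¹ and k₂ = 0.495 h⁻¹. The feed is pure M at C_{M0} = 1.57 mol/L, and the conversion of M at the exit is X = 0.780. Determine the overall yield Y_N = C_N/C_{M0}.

C_M = C_{M0}(1−X) = 0.3454 mol/L.
Along a PFR/batch, dC_P/dC_M = −r_P/(r_N+r_P) = −k₂/(k₂+k₁·C_M).
Integrating from C_{M0} to C_M: C_P = (0.495/0.0733)·ln[(0.495+0.0733·1.57)/(0.495+0.0733·0.345)] = 6.753·ln(0.6101/0.5203) = 1.075 mol/L.
Then C_N = (C_{M0}−C_M) − C_P = 1.225 − 1.075 = 0.1498 mol/L.
Y_N = C_N/C_{M0} = 0.1498/1.57 = 0.0954.

0.0954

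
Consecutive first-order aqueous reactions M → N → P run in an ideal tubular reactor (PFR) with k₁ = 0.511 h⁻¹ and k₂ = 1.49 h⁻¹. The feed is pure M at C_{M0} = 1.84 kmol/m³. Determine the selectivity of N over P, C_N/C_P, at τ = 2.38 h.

0.248

For first-order series with pure M initially, C_N(τ) = k₁C_{M0}/(k₂−k₁)·(e^(−k₁τ) − e^(−k₂τ)).
e^(−k₁τ) = e^(−0.511×2.38) = e^(−1.216) = 0.2964; e^(−k₂τ) = e^(−3.546) = 0.02883.
C_N = 0.511×1.84/(1.49−0.511) × (0.2964−0.02883) = 0.9604×0.2675 = 0.2569 kmol/m³.
C_M = C_{M0}e^(−k₁τ) = 0.5453 kmol/m³, so C_P = C_{M0}−C_M−C_N = 1.038 kmol/m³; C_N/C_P = 0.248.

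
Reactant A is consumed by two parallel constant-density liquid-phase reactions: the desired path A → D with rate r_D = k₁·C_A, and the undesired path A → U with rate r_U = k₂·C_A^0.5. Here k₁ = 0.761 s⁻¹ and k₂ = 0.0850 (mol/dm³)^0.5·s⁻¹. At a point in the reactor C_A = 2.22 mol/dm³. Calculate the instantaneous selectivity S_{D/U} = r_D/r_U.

13.3

S_{D/U} = r_D/r_U = (k₁·C_A)/(k₂·C_A^0.5) = (k₁/k₂)·C_A^0.5.
= (0.761×2.220) / (0.0850×2.220^0.5) = 1.689/0.1266 = 13.3.
Since the desired path is higher order in A, keeping C_A high (PFR or concentrated feed) favours D.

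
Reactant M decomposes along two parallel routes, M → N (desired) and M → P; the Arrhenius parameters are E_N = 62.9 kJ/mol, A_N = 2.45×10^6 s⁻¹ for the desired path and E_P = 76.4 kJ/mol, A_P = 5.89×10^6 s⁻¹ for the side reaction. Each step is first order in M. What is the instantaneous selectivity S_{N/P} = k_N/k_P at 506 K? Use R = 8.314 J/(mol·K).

With equal orders, S_{N/P} = k_N/k_P = (A_N/A_P)·exp[(E_P−E_N)/(RT)].
(E_P−E_N)/(RT) = (76.4−62.9)×10³/(8.314×506) = 13500/4207 = 3.209.
k_N/k_P = (2.45×10^6/5.89×10^6)·exp(3.209) = 0.4160 × 24.75 = 10.3.
Since E_N < E_P, lowering the temperature improves selectivity toward N.

10.3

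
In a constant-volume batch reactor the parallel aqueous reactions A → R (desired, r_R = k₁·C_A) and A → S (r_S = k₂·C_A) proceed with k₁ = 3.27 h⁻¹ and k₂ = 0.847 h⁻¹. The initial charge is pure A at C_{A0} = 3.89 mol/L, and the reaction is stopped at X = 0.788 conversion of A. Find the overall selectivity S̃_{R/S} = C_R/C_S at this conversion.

C_A = C_{A0}(1−X) = 0.8247 mol/L.
Both paths are first order in A, so the instantaneous fraction to R is constant: dC_R/d(−C_A) = k₁/(k₁+k₂) = 0.7943.
C_R = 0.7943·(C_{A0}−C_A) = 0.7943×3.065 = 2.43 mol/L.
C_S = (C_{A0}−C_A)−C_R = 0.6306 mol/L; S̃_{R/S} = 2.435/0.6306 = 3.86.

3.86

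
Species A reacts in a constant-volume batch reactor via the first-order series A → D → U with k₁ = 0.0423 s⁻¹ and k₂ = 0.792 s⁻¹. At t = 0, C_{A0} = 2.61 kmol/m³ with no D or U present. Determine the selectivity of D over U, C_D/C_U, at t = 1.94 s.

1.02

Solving the coupled first-order balances gives C_D(t) = [k₁/(k₂−k₁)]·C_{A0}·(e^(−k₁t) − e^(−k₂t)).
e^(−k₁t) = e^(−0.0423×1.94) = e^(−0.08206) = 0.9212; e^(−k₂t) = e^(−1.536) = 0.2151.
C_D = 0.0423×2.61/(0.792−0.0423) × (0.9212−0.2151) = 0.1473×0.7061 = 0.1040 kmol/m³.
C_A = C_{A0}e^(−k₁t) = 2.404 kmol/m³, so C_U = C_{A0}−C_A−C_D = 0.1017 kmol/m³; C_D/C_U = 1.02.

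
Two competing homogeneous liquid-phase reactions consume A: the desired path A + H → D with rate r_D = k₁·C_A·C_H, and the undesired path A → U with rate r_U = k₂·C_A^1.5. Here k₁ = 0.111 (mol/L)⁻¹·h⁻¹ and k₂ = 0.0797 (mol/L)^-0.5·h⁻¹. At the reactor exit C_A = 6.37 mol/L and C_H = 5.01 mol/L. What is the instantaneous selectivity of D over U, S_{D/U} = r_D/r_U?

S_{D/U} = r_D/r_U = (k₁·C_A·C_H)/(k₂·C_A^1.5) = (k₁/k₂)·C_A^-0.5·C_H.
= (0.111×6.370×5.010) / (0.0797×6.370^1.5) = 3.542/1.281 = 2.76.

2.76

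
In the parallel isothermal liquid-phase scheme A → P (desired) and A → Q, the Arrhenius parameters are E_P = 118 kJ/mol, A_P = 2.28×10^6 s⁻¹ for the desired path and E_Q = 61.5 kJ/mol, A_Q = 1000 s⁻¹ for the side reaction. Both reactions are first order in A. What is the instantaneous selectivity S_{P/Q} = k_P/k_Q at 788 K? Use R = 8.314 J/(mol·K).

0.410

With equal orders, S_{P/Q} = k_P/k_Q = (A_P/A_Q)·exp[(E_Q−E_P)/(RT)].
(E_Q−E_P)/(RT) = (61.5−118)×10³/(8.314×788) = -56500/6551 = -8.624.
k_P/k_Q = (2.28×10^6/1000)·exp(-8.624) = 2280 × 1.797×10^-4 = 0.410.
Since E_P > E_Q, raising the temperature improves selectivity toward P.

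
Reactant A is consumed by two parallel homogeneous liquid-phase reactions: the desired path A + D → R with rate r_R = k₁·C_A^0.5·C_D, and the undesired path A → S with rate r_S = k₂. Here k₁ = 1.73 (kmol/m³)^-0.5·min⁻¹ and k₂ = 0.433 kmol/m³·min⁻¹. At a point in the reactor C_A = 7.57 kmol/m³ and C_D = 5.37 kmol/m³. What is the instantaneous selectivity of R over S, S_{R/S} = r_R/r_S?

59.0

S_{R/S} = r_R/r_S = (k₁·C_A^0.5·C_D)/(k₂) = (k₁/k₂)·C_A^0.5·C_D.
= (1.73×7.570^0.5×5.370) / (0.433) = 25.56/0.4330 = 59.0.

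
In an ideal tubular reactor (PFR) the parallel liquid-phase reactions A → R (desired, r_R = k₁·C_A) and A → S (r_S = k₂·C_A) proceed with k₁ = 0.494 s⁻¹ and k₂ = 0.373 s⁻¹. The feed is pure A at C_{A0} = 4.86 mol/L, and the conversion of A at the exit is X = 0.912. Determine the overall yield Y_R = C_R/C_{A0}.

0.520

C_A = C_{A0}(1−X) = 0.4277 mol/L.
Both paths are first order in A, so the instantaneous fraction to R is constant: dC_R/d(−C_A) = k₁/(k₁+k₂) = 0.5698.
C_R = 0.5698·(C_{A0}−C_A) = 0.5698×4.432 = 2.53 mol/L.
Y_R = C_R/C_{A0} = 2.525/4.86 = 0.520.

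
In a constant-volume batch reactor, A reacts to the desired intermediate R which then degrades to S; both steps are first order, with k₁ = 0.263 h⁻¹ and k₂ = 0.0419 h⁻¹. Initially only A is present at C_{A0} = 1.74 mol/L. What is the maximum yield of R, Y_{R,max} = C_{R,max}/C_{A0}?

0.706

For a first-order series the maximum intermediate yield is C_{R,max}/C_{A0} = (k₁/k₂)^[k₂/(k₂−k₁)].
= (0.263/0.0419)^(0.0419/(0.0419−0.263)) = (6.277)^(-0.1895) = 0.7060.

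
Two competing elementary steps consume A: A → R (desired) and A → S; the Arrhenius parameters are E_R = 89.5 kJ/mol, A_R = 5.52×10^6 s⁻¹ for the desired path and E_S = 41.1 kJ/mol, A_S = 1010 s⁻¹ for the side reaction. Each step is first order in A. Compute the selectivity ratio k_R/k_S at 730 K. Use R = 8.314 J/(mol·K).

With equal orders, S_{R/S} = k_R/k_S = (A_R/A_S)·exp[(E_S−E_R)/(RT)].
(E_S−E_R)/(RT) = (41.1−89.5)×10³/(8.314×730) = -48400/6069 = -7.975.
k_R/k_S = (5.52×10^6/1010)·exp(-7.975) = 5465 × 3.441×10^-4 = 1.88.

1.88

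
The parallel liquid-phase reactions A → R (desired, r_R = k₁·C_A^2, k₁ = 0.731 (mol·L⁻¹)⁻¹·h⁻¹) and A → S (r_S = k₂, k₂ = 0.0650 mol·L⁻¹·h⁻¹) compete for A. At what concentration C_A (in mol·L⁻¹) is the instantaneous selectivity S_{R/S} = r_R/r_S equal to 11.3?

S_{R/S} = (k₁/k₂)·C_A^2 ⇒ C_A = (S·k₂/k₁)^(0.5).
= (11.3×0.0650/0.731)^(0.5) = (1.005)^(0.5) = 1.00 mol·L⁻¹.

1.00 mol·L⁻¹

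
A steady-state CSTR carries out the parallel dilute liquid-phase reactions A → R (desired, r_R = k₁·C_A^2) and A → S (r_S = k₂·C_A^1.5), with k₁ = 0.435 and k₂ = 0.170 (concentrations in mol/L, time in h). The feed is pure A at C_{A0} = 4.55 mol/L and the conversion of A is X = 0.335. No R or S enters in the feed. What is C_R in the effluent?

Exit C_A = C_{A0}(1−X) = 4.55×0.665 = 3.026 mol/L.
Rates in a CSTR are evaluated at the outlet concentration: r_R = 0.435×3.026^2 = 3.982, r_S = 0.170×3.026^1.5 = 0.8947.
Fraction of consumed A going to R: r_R/(r_R+r_S) = 0.8165.
C_R = 0.8165·C_{A0}·X = 0.8165×4.55×0.335 = 1.24 mol/L.

1.24 mol/L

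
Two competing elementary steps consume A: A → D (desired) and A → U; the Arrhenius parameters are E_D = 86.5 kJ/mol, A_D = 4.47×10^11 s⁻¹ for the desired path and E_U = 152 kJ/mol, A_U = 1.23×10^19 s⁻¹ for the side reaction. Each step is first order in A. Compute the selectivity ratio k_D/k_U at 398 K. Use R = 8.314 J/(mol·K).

14.4

k_D/k_U = (A_D/A_U)·exp[−(E_D−E_U)/(RT)] = (A_D/A_U)·exp[(E_U−E_D)/(RT)].
(E_U−E_D)/(RT) = (152−86.5)×10³/(8.314×398) = 65500/3309 = 19.79.
k_D/k_U = (4.47×10^11/1.23×10^19)·exp(19.79) = 3.634×10^-8 × 3.951×10^8 = 14.4.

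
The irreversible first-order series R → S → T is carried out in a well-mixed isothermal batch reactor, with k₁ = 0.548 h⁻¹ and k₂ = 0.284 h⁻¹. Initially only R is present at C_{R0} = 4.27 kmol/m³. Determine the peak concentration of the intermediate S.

For a first-order series the maximum intermediate yield is C_{S,max}/C_{R0} = (k₁/k₂)^[k₂/(k₂−k₁)].
= (0.548/0.284)^(0.284/(0.284−0.548)) = (1.930)^(-1.076) = 0.4931.
C_{S,max} = 0.4931×4.27 = 2.11 kmol/m³.

2.11 kmol/m³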